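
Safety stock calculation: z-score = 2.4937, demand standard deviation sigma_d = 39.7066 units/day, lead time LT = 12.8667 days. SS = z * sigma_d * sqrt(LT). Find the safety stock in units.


sqrt(LT) = sqrt(12.8667) = 3.5870
SS = 2.4937 * 39.7066 * 3.5870 = 355.1734

355.1734 units


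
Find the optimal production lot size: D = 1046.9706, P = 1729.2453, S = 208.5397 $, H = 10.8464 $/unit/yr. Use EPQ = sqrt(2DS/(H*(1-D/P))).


1 - D/P = 1 - 0.6054 = 0.3946
H*(1-D/P) = 4.2795
2DS = 436669.8697
EPQ = sqrt(102038.7070) = 319.4350

319.4350 units


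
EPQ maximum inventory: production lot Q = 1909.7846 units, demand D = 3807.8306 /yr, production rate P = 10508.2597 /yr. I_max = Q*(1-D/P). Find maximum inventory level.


D/P = 0.3624
1 - D/P = 0.6376
I_max = 1909.7846 * 0.6376 = 1217.7446

1217.7446 units


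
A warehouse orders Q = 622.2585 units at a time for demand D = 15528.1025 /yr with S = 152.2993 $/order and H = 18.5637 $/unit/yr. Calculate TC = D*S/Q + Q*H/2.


Ordering cost = D*S/Q = 3800.5413
Holding cost = Q*H/2 = 5775.7101
TC = 3800.5413 + 5775.7101 = 9576.2514

9576.2514 $/yr


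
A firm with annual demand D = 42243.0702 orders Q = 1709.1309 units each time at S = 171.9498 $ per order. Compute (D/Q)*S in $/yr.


Number of orders = D/Q = 24.7161
Cost = 24.7161 * 171.9498 = 4249.9305

4249.9305 $/yr


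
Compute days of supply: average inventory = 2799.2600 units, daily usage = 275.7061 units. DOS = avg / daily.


DOS = 2799.2600 / 275.7061 = 10.1531

10.1531 days


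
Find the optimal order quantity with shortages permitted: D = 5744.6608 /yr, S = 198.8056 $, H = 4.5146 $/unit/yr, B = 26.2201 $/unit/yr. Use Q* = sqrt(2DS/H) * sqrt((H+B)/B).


sqrt(2DS/H) = 711.2984
sqrt((H+B)/B) = 1.0827
Q* = 711.2984 * 1.0827 = 770.1036

770.1036 units


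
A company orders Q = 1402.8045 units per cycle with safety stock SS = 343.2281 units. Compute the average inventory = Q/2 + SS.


Q/2 = 701.4022
Avg = 701.4022 + 343.2281 = 1044.6303

1044.6303 units


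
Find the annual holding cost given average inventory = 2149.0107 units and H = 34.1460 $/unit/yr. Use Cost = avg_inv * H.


Cost = 2149.0107 * 34.1460 = 73380.1194

73380.1194 $/yr


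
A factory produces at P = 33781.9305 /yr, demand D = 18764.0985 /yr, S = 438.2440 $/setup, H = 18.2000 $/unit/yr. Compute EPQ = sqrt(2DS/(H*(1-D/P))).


1 - D/P = 1 - 0.5554 = 0.4446
H*(1-D/P) = 8.0909
2DS = 16446507.1661
EPQ = sqrt(2032729.1401) = 1425.7381

1425.7381 units


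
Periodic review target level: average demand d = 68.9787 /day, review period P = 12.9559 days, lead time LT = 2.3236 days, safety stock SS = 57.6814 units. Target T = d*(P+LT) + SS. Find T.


P + LT = 15.2795
d*(P+LT) = 68.9787 * 15.2795 = 1053.9600
T = 1053.9600 + 57.6814 = 1111.6414

1111.6414 units


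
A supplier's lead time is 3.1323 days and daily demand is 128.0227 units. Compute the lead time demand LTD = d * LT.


LTD = 128.0227 * 3.1323 = 401.0055

401.0055 units


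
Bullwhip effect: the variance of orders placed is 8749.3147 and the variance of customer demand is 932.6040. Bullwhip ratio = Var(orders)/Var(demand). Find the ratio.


BW = 8749.3147 / 932.6040 = 9.3816

9.3816


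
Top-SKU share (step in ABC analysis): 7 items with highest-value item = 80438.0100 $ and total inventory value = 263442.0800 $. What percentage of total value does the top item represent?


Top item = 80438.0100
Total = 263442.0800
Percentage = 80438.0100 / 263442.0800 * 100 = 30.5335

30.5335%


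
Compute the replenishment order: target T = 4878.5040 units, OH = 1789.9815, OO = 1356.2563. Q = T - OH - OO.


Inventory position = OH + OO = 1789.9815 + 1356.2563 = 3146.2378
Q = 4878.5040 - 3146.2378 = 1732.2662

1732.2662 units


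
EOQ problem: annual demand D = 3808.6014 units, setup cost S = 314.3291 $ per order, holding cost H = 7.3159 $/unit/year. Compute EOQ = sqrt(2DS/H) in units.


2*D*S = 2 * 3808.6014 * 314.3291 = 2394308.5006
2*D*S/H = 327274.6348
EOQ = sqrt(327274.6348) = 572.0792

572.0792 units


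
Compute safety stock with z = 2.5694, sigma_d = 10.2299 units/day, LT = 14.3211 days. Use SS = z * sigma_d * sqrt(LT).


sqrt(LT) = sqrt(14.3211) = 3.7843
SS = 2.5694 * 10.2299 * 3.7843 = 99.4698

99.4698 units


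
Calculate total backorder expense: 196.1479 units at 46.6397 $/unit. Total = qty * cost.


Total = 196.1479 * 46.6397 = 9148.2792

9148.2792 $


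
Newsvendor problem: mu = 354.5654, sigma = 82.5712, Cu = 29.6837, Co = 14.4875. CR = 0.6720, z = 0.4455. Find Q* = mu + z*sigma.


CR = Cu/(Cu+Co) = 29.6837/(29.6837+14.4875) = 0.6720
z = 0.4455
Q* = 354.5654 + 0.4455 * 82.5712 = 391.3509

391.3509 units


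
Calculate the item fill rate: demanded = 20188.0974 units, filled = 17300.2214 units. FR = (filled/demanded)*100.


FR = 17300.2214 / 20188.0974 * 100 = 85.6952

85.6952%


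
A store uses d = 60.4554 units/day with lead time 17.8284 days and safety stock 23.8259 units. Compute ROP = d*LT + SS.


d*LT = 60.4554 * 17.8284 = 1077.8231
ROP = 1077.8231 + 23.8259 = 1101.6490

1101.6490 units


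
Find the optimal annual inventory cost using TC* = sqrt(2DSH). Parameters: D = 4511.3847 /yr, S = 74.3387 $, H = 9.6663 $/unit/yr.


2*D*S*H = 6483583.2217
TC* = sqrt(6483583.2217) = 2546.2881

2546.2881 $/yr


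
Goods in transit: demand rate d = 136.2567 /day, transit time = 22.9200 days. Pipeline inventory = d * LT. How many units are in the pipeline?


Pipeline = 136.2567 * 22.9200 = 3123.0036

3123.0036 units


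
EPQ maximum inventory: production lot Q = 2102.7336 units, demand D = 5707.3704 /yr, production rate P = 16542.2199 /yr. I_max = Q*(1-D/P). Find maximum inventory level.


D/P = 0.3450
1 - D/P = 0.6550
I_max = 2102.7336 * 0.6550 = 1377.2518

1377.2518 units


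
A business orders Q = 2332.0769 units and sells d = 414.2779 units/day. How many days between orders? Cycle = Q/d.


Cycle = 2332.0769 / 414.2779 = 5.6293

5.6293 days


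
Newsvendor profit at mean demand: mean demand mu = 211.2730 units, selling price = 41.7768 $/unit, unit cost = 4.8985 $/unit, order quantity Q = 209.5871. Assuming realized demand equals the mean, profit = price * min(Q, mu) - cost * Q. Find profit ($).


Sales at mu = min(209.5871, 211.2730) = 209.5871
Revenue = 41.7768 * 209.5871 = 8755.8784
Total cost = 4.8985 * 209.5871 = 1026.6624
Profit = 8755.8784 - 1026.6624 = 7729.2159

7729.2159 $


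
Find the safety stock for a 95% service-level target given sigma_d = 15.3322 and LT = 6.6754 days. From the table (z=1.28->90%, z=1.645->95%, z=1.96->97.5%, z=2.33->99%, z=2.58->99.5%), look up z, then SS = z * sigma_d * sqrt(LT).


From the table, SL = 95% corresponds to z = 1.645
sqrt(LT) = sqrt(6.6754) = 2.5837
SS = 1.645 * 15.3322 * 2.5837 = 65.1642

65.1642 units


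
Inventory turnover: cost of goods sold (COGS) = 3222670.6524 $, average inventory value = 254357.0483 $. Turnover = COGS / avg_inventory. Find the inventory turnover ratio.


Turnover = 3222670.6524 / 254357.0483 = 12.6699

12.6699


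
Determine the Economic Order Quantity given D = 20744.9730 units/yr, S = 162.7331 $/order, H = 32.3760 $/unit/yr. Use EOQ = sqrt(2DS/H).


2*D*S = 2 * 20744.9730 * 162.7331 = 6751787.5314
2*D*S/H = 208542.9803
EOQ = sqrt(208542.9803) = 456.6651

456.6651 units


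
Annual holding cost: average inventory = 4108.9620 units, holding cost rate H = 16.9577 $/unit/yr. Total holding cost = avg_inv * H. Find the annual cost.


Cost = 4108.9620 * 16.9577 = 69678.5449

69678.5449 $/yr


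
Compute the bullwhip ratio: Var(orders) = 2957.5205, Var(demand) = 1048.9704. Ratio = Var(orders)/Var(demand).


BW = 2957.5205 / 1048.9704 = 2.8195

2.8195


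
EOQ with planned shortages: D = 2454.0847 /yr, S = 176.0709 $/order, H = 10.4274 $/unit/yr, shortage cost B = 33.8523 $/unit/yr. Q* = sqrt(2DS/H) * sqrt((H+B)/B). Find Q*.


sqrt(2DS/H) = 287.8827
sqrt((H+B)/B) = 1.1437
Q* = 287.8827 * 1.1437 = 329.2485

329.2485 units


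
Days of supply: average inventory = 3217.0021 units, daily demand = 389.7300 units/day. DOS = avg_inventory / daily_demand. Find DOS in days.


DOS = 3217.0021 / 389.7300 = 8.2544

8.2544 days


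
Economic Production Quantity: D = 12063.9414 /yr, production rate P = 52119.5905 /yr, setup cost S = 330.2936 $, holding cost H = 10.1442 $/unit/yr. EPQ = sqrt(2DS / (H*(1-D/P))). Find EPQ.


1 - D/P = 1 - 0.2315 = 0.7685
H*(1-D/P) = 7.7962
2DS = 7969285.2704
EPQ = sqrt(1022206.8600) = 1011.0425

1011.0425 units


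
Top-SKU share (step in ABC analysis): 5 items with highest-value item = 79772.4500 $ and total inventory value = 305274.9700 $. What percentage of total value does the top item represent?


Top item = 79772.4500
Total = 305274.9700
Percentage = 79772.4500 / 305274.9700 * 100 = 26.1313

26.1313%


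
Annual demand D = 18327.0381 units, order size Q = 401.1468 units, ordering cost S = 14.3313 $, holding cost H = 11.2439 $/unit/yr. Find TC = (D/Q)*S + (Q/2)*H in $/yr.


Ordering cost = D*S/Q = 654.7485
Holding cost = Q*H/2 = 2255.2273
TC = 654.7485 + 2255.2273 = 2909.9758

2909.9758 $/yr


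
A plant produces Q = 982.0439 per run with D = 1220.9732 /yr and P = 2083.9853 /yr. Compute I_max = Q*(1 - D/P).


D/P = 0.5859
1 - D/P = 0.4141
I_max = 982.0439 * 0.4141 = 406.6803

406.6803 units


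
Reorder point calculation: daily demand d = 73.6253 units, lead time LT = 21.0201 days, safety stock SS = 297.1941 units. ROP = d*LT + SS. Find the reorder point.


d*LT = 73.6253 * 21.0201 = 1547.6112
ROP = 1547.6112 + 297.1941 = 1844.8053

1844.8053 units


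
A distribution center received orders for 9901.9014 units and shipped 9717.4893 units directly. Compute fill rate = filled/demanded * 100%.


FR = 9717.4893 / 9901.9014 * 100 = 98.1376

98.1376%


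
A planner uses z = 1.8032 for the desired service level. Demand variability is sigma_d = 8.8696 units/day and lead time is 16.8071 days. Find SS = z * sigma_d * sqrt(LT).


sqrt(LT) = sqrt(16.8071) = 4.0996
SS = 1.8032 * 8.8696 * 4.0996 = 65.5684

65.5684 units


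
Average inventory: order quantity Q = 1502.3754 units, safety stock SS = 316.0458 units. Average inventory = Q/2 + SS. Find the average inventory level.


Q/2 = 751.1877
Avg = 751.1877 + 316.0458 = 1067.2335

1067.2335 units


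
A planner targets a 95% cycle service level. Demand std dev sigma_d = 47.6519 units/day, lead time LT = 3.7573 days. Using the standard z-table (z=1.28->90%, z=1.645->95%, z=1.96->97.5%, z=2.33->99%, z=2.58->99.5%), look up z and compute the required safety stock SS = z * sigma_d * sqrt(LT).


From the table, SL = 95% corresponds to z = 1.645
sqrt(LT) = sqrt(3.7573) = 1.9384
SS = 1.645 * 47.6519 * 1.9384 = 151.9442

151.9442 units


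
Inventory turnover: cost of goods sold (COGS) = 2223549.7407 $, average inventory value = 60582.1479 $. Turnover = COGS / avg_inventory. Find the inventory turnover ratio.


Turnover = 2223549.7407 / 60582.1479 = 36.7031

36.7031


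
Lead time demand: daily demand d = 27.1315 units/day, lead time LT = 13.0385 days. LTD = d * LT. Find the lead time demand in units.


LTD = 27.1315 * 13.0385 = 353.7541

353.7541 units


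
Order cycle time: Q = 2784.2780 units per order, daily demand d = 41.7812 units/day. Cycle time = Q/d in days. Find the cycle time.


Cycle = 2784.2780 / 41.7812 = 66.6395

66.6395 days


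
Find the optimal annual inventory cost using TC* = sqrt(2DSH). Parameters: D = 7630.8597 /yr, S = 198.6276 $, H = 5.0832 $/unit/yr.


2*D*S*H = 15409205.8530
TC* = sqrt(15409205.8530) = 3925.4561

3925.4561 $/yr


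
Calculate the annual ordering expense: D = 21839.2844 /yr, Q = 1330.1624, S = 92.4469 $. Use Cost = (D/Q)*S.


Number of orders = D/Q = 16.4185
Cost = 16.4185 * 92.4469 = 1517.8403

1517.8403 $/yr


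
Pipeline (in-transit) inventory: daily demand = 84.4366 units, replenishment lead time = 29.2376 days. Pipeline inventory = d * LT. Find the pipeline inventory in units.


Pipeline = 84.4366 * 29.2376 = 2468.7235

2468.7235 units


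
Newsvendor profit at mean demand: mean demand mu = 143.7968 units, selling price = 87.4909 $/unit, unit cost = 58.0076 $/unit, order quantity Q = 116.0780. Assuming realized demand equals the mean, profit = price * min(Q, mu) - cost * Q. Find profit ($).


Sales at mu = min(116.0780, 143.7968) = 116.0780
Revenue = 87.4909 * 116.0780 = 10155.7687
Total cost = 58.0076 * 116.0780 = 6733.4062
Profit = 10155.7687 - 6733.4062 = 3422.3625

3422.3625 $


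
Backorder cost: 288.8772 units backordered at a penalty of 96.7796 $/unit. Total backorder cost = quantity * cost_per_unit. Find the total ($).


Total = 288.8772 * 96.7796 = 27957.4199

27957.4199 $


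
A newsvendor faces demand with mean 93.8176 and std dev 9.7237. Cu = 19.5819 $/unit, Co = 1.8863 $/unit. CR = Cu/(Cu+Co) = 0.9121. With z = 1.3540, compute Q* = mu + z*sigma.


CR = Cu/(Cu+Co) = 19.5819/(19.5819+1.8863) = 0.9121
z = 1.3540
Q* = 93.8176 + 1.3540 * 9.7237 = 106.9835

106.9835 units


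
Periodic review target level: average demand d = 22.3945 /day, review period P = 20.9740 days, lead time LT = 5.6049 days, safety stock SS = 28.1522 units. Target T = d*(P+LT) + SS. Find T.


P + LT = 26.5789
d*(P+LT) = 22.3945 * 26.5789 = 595.2212
T = 595.2212 + 28.1522 = 623.3734

623.3734 units


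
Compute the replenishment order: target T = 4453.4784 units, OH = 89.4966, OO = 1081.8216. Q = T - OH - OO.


Inventory position = OH + OO = 89.4966 + 1081.8216 = 1171.3182
Q = 4453.4784 - 1171.3182 = 3282.1602

3282.1602 units


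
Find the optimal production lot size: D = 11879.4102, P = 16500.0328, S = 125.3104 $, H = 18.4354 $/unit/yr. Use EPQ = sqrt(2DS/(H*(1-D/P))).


1 - D/P = 1 - 0.7200 = 0.2800
H*(1-D/P) = 5.1626
2DS = 2977227.2879
EPQ = sqrt(576691.7457) = 759.4022

759.4022 units


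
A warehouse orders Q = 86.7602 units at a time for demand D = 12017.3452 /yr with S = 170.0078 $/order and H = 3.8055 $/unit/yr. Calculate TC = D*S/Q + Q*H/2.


Ordering cost = D*S/Q = 23548.1525
Holding cost = Q*H/2 = 165.0830
TC = 23548.1525 + 165.0830 = 23713.2355

23713.2355 $/yr


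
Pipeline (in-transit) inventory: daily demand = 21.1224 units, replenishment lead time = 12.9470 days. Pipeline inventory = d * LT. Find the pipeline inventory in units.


Pipeline = 21.1224 * 12.9470 = 273.4717

273.4717 units


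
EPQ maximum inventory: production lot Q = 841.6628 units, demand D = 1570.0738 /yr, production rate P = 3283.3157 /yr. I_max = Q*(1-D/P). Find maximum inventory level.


D/P = 0.4782
1 - D/P = 0.5218
I_max = 841.6628 * 0.5218 = 439.1816

439.1816 units


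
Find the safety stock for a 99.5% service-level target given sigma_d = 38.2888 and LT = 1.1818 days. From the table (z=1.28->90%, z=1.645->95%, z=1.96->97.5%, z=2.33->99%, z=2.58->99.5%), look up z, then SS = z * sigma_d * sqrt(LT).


From the table, SL = 99.5% corresponds to z = 2.58
sqrt(LT) = sqrt(1.1818) = 1.0871
SS = 2.58 * 38.2888 * 1.0871 = 107.3899

107.3899 units


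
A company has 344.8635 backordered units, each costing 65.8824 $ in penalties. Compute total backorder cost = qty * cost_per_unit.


Total = 344.8635 * 65.8824 = 22720.4351

22720.4351 $


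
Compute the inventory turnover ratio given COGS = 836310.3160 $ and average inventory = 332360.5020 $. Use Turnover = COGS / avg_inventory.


Turnover = 836310.3160 / 332360.5020 = 2.5163

2.5163


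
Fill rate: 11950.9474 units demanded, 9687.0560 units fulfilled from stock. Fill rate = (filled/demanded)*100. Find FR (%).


FR = 9687.0560 / 11950.9474 * 100 = 81.0568

81.0568%


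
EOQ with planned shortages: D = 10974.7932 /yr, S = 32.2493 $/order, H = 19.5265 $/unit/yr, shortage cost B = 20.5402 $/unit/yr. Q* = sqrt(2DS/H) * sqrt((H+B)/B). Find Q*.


sqrt(2DS/H) = 190.3974
sqrt((H+B)/B) = 1.3967
Q* = 190.3974 * 1.3967 = 265.9197

265.9197 units


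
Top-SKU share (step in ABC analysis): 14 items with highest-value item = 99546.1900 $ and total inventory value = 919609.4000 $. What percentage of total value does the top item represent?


Top item = 99546.1900
Total = 919609.4000
Percentage = 99546.1900 / 919609.4000 * 100 = 10.8248

10.8248%


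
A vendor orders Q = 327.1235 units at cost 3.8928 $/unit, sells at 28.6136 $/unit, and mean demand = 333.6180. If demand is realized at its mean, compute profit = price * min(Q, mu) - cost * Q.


Sales at mu = min(327.1235, 333.6180) = 327.1235
Revenue = 28.6136 * 327.1235 = 9360.1810
Total cost = 3.8928 * 327.1235 = 1273.4264
Profit = 9360.1810 - 1273.4264 = 8086.7546

8086.7546 $


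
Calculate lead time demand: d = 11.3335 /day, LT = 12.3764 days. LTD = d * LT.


LTD = 11.3335 * 12.3764 = 140.2679

140.2679 units


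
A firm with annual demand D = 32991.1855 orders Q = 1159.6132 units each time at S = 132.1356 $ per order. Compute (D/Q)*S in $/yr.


Number of orders = D/Q = 28.4502
Cost = 28.4502 * 132.1356 = 3759.2795

3759.2795 $/yr


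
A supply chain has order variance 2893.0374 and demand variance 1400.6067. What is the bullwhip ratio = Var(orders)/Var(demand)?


BW = 2893.0374 / 1400.6067 = 2.0656

2.0656


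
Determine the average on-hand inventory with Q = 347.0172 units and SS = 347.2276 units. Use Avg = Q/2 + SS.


Q/2 = 173.5086
Avg = 173.5086 + 347.2276 = 520.7362

520.7362 units


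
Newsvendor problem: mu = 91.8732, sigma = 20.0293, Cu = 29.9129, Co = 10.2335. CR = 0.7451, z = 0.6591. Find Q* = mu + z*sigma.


CR = Cu/(Cu+Co) = 29.9129/(29.9129+10.2335) = 0.7451
z = 0.6591
Q* = 91.8732 + 0.6591 * 20.0293 = 105.0745

105.0745 units


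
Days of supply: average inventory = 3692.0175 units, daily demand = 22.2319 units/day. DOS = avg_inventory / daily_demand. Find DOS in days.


DOS = 3692.0175 / 22.2319 = 166.0685

166.0685 days


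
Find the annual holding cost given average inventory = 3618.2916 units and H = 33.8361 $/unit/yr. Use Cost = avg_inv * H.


Cost = 3618.2916 * 33.8361 = 122428.8764

122428.8764 $/yr


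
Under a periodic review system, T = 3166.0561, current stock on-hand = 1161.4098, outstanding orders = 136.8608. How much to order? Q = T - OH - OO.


Inventory position = OH + OO = 1161.4098 + 136.8608 = 1298.2706
Q = 3166.0561 - 1298.2706 = 1867.7855

1867.7855 units


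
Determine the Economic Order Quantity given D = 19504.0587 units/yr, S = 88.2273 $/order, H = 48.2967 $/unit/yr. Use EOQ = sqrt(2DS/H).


2*D*S = 2 * 19504.0587 * 88.2273 = 3441580.8763
2*D*S/H = 71259.1311
EOQ = sqrt(71259.1311) = 266.9441

266.9441 units


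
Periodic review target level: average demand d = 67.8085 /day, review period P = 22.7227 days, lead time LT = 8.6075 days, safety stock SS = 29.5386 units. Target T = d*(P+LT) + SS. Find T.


P + LT = 31.3302
d*(P+LT) = 67.8085 * 31.3302 = 2124.4539
T = 2124.4539 + 29.5386 = 2153.9925

2153.9925 units


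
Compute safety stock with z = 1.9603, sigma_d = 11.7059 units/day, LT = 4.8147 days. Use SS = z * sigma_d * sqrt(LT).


sqrt(LT) = sqrt(4.8147) = 2.1942
SS = 1.9603 * 11.7059 * 2.1942 = 50.3514

50.3514 units


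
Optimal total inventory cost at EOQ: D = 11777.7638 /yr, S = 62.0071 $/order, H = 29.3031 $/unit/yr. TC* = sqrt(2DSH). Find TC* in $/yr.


2*D*S*H = 42800399.5854
TC* = sqrt(42800399.5854) = 6542.2014

6542.2014 $/yr


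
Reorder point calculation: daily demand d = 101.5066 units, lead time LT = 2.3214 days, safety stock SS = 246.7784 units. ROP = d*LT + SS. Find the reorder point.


d*LT = 101.5066 * 2.3214 = 235.6374
ROP = 235.6374 + 246.7784 = 482.4158

482.4158 units


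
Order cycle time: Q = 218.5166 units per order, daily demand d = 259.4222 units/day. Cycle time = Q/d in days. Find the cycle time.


Cycle = 218.5166 / 259.4222 = 0.8423

0.8423 days


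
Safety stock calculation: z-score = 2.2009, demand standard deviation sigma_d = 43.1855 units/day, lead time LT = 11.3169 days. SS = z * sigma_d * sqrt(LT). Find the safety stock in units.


sqrt(LT) = sqrt(11.3169) = 3.3641
SS = 2.2009 * 43.1855 * 3.3641 = 319.7437

319.7437 units


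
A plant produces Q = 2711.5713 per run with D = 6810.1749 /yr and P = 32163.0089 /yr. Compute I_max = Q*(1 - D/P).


D/P = 0.2117
1 - D/P = 0.7883
I_max = 2711.5713 * 0.7883 = 2137.4249

2137.4249 units


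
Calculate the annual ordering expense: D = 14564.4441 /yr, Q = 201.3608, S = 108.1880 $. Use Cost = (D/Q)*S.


Number of orders = D/Q = 72.3301
Cost = 72.3301 * 108.1880 = 7825.2474

7825.2474 $/yr


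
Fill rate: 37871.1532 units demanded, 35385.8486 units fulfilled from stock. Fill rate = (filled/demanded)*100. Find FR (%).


FR = 35385.8486 / 37871.1532 * 100 = 93.4375

93.4375%


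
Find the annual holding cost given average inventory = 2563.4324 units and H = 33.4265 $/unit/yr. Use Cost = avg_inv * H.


Cost = 2563.4324 * 33.4265 = 85686.5731

85686.5731 $/yr


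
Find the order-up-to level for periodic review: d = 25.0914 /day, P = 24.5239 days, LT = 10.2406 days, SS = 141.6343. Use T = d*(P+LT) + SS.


P + LT = 34.7645
d*(P+LT) = 25.0914 * 34.7645 = 872.2900
T = 872.2900 + 141.6343 = 1013.9243

1013.9243 units


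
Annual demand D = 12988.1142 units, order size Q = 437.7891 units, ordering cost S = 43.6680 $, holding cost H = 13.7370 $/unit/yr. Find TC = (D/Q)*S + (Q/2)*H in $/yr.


Ordering cost = D*S/Q = 1295.5210
Holding cost = Q*H/2 = 3006.9544
TC = 1295.5210 + 3006.9544 = 4302.4754

4302.4754 $/yr


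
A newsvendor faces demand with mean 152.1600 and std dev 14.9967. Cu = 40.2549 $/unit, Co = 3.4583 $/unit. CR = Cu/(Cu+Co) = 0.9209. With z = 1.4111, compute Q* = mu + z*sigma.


CR = Cu/(Cu+Co) = 40.2549/(40.2549+3.4583) = 0.9209
z = 1.4111
Q* = 152.1600 + 1.4111 * 14.9967 = 173.3218

173.3218 units


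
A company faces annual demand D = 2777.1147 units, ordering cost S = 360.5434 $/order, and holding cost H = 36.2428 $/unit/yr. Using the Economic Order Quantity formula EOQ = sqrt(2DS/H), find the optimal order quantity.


2*D*S = 2 * 2777.1147 * 360.5434 = 2002540.7523
2*D*S/H = 55253.4780
EOQ = sqrt(55253.4780) = 235.0606

235.0606 units


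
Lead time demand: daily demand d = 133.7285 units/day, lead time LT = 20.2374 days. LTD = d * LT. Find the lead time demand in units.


LTD = 133.7285 * 20.2374 = 2706.3171

2706.3171 units


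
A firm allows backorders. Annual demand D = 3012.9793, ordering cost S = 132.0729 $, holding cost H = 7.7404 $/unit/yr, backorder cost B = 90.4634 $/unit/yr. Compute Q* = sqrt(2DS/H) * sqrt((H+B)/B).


sqrt(2DS/H) = 320.6552
sqrt((H+B)/B) = 1.0419
Q* = 320.6552 * 1.0419 = 334.0919

334.0919 units


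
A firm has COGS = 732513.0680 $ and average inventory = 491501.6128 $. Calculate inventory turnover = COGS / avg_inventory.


Turnover = 732513.0680 / 491501.6128 = 1.4904

1.4904


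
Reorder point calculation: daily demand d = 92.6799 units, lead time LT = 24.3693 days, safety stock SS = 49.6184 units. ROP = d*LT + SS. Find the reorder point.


d*LT = 92.6799 * 24.3693 = 2258.5443
ROP = 2258.5443 + 49.6184 = 2308.1627

2308.1627 units


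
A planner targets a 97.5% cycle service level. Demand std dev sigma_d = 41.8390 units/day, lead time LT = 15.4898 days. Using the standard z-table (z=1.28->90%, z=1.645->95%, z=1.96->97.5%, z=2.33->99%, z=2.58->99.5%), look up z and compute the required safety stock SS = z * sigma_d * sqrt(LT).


From the table, SL = 97.5% corresponds to z = 1.96
sqrt(LT) = sqrt(15.4898) = 3.9357
SS = 1.96 * 41.8390 * 3.9357 = 322.7456

322.7456 units


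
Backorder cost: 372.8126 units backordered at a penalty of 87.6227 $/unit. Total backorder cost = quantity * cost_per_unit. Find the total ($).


Total = 372.8126 * 87.6227 = 32666.8466

32666.8466 $


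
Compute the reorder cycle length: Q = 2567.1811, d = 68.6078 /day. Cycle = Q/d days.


Cycle = 2567.1811 / 68.6078 = 37.4182

37.4182 days


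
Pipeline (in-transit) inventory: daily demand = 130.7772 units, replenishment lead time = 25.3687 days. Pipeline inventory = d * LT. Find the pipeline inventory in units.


Pipeline = 130.7772 * 25.3687 = 3317.6476

3317.6476 units


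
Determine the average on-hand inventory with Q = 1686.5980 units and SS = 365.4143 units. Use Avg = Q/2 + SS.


Q/2 = 843.2990
Avg = 843.2990 + 365.4143 = 1208.7133

1208.7133 units


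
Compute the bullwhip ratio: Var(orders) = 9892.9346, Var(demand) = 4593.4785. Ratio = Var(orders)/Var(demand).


BW = 9892.9346 / 4593.4785 = 2.1537

2.1537


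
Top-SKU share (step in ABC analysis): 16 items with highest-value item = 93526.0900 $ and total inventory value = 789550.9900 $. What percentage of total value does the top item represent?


Top item = 93526.0900
Total = 789550.9900
Percentage = 93526.0900 / 789550.9900 * 100 = 11.8455

11.8455%


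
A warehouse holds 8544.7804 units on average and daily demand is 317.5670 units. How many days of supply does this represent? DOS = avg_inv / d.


DOS = 8544.7804 / 317.5670 = 26.9070

26.9070 days


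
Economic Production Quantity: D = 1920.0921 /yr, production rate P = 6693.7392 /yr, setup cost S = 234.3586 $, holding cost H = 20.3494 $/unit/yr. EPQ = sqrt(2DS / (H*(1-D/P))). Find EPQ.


1 - D/P = 1 - 0.2868 = 0.7132
H*(1-D/P) = 14.5122
2DS = 899980.1929
EPQ = sqrt(62015.4387) = 249.0290

249.0290 units


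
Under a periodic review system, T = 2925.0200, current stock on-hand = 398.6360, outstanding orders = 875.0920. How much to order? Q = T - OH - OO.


Inventory position = OH + OO = 398.6360 + 875.0920 = 1273.7280
Q = 2925.0200 - 1273.7280 = 1651.2920

1651.2920 units


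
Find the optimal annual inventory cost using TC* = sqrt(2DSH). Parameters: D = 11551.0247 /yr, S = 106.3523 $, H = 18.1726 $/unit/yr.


2*D*S*H = 44649280.2121
TC* = sqrt(44649280.2121) = 6682.0117

6682.0117 $/yr


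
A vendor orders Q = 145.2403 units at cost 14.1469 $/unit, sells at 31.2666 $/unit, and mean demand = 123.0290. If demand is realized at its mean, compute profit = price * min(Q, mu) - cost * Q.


Sales at mu = min(145.2403, 123.0290) = 123.0290
Revenue = 31.2666 * 123.0290 = 3846.6985
Total cost = 14.1469 * 145.2403 = 2054.7000
Profit = 3846.6985 - 2054.7000 = 1791.9985

1791.9985 $


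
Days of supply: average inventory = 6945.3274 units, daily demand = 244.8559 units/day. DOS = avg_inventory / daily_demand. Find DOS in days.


DOS = 6945.3274 / 244.8559 = 28.3650

28.3650 days


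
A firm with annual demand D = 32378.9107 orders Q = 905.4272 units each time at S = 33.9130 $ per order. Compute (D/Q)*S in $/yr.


Number of orders = D/Q = 35.7609
Cost = 35.7609 * 33.9130 = 1212.7601

1212.7601 $/yr


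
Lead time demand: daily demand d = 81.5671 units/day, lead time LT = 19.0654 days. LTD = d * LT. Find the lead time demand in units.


LTD = 81.5671 * 19.0654 = 1555.1094

1555.1094 units


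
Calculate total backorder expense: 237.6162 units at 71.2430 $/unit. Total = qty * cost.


Total = 237.6162 * 71.2430 = 16928.4909

16928.4909 $


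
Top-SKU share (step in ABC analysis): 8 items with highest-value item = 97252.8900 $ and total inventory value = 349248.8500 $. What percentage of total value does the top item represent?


Top item = 97252.8900
Total = 349248.8500
Percentage = 97252.8900 / 349248.8500 * 100 = 27.8463

27.8463%


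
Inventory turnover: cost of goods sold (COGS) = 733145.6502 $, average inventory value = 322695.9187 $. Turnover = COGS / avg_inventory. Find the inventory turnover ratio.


Turnover = 733145.6502 / 322695.9187 = 2.2719

2.2719


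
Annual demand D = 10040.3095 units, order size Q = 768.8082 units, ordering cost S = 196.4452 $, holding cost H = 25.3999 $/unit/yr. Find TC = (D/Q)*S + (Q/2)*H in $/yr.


Ordering cost = D*S/Q = 2565.4911
Holding cost = Q*H/2 = 9763.8257
TC = 2565.4911 + 9763.8257 = 12329.3168

12329.3168 $/yr


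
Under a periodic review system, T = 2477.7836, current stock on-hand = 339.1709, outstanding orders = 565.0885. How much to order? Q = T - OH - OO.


Inventory position = OH + OO = 339.1709 + 565.0885 = 904.2594
Q = 2477.7836 - 904.2594 = 1573.5242

1573.5242 units


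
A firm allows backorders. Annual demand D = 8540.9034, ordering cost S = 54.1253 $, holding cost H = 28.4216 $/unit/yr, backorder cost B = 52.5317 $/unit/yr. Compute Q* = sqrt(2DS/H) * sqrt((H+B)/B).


sqrt(2DS/H) = 180.3611
sqrt((H+B)/B) = 1.2414
Q* = 180.3611 * 1.2414 = 223.8976

223.8976 units


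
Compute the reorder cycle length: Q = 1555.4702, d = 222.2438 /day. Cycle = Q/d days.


Cycle = 1555.4702 / 222.2438 = 6.9989

6.9989 days


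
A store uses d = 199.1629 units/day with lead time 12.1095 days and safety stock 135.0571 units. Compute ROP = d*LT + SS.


d*LT = 199.1629 * 12.1095 = 2411.7631
ROP = 2411.7631 + 135.0571 = 2546.8202

2546.8202 units


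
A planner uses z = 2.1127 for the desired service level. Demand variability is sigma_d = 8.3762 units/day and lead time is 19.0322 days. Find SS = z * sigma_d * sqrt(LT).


sqrt(LT) = sqrt(19.0322) = 4.3626
SS = 2.1127 * 8.3762 * 4.3626 = 77.2021

77.2021 units


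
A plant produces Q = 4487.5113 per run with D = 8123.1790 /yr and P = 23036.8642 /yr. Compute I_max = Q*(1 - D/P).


D/P = 0.3526
1 - D/P = 0.6474
I_max = 4487.5113 * 0.6474 = 2905.1407

2905.1407 units


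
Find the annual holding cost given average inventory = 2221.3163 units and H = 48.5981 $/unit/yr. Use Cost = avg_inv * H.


Cost = 2221.3163 * 48.5981 = 107951.7517

107951.7517 $/yr


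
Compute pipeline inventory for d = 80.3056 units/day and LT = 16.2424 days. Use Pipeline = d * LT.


Pipeline = 80.3056 * 16.2424 = 1304.3557

1304.3557 units


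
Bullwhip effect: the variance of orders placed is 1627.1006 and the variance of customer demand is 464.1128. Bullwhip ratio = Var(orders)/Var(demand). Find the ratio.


BW = 1627.1006 / 464.1128 = 3.5058

3.5058


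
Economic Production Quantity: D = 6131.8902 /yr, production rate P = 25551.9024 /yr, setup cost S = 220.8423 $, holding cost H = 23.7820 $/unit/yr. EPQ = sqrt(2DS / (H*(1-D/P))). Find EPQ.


1 - D/P = 1 - 0.2400 = 0.7600
H*(1-D/P) = 18.0748
2DS = 2708361.4702
EPQ = sqrt(149841.4592) = 387.0936

387.0936 units


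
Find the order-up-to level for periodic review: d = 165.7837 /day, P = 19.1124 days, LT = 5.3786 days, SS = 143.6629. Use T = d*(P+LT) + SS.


P + LT = 24.4910
d*(P+LT) = 165.7837 * 24.4910 = 4060.2086
T = 4060.2086 + 143.6629 = 4203.8715

4203.8715 units


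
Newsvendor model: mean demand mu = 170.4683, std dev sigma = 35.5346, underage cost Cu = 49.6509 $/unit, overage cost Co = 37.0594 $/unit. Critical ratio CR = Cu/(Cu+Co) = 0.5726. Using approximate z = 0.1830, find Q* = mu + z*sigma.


CR = Cu/(Cu+Co) = 49.6509/(49.6509+37.0594) = 0.5726
z = 0.1830
Q* = 170.4683 + 0.1830 * 35.5346 = 176.9711

176.9711 units


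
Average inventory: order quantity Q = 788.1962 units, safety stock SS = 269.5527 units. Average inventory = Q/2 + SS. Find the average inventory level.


Q/2 = 394.0981
Avg = 394.0981 + 269.5527 = 663.6508

663.6508 units


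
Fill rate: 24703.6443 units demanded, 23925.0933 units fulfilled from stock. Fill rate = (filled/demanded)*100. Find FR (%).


FR = 23925.0933 / 24703.6443 * 100 = 96.8484

96.8484%


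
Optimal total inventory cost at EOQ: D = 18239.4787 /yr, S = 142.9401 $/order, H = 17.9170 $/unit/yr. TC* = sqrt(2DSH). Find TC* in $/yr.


2*D*S*H = 93424717.3528
TC* = sqrt(93424717.3528) = 9665.6462

9665.6462 $/yr


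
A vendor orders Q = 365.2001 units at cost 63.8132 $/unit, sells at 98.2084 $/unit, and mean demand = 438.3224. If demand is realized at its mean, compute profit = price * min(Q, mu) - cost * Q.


Sales at mu = min(365.2001, 438.3224) = 365.2001
Revenue = 98.2084 * 365.2001 = 35865.7175
Total cost = 63.8132 * 365.2001 = 23304.5870
Profit = 35865.7175 - 23304.5870 = 12561.1305

12561.1305 $


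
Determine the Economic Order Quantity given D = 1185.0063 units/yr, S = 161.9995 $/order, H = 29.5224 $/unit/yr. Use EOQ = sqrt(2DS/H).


2*D*S = 2 * 1185.0063 * 161.9995 = 383940.8562
2*D*S/H = 13005.0692
EOQ = sqrt(13005.0692) = 114.0398

114.0398 units


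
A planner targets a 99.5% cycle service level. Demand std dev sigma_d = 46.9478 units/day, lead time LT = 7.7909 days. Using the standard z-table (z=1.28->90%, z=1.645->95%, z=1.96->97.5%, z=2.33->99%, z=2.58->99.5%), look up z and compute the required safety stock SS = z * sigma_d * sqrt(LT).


From the table, SL = 99.5% corresponds to z = 2.58
sqrt(LT) = sqrt(7.7909) = 2.7912
SS = 2.58 * 46.9478 * 2.7912 = 338.0872

338.0872 units


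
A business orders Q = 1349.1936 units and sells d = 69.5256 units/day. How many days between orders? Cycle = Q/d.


Cycle = 1349.1936 / 69.5256 = 19.4057

19.4057 days


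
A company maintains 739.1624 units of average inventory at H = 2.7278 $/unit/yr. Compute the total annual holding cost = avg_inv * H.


Cost = 739.1624 * 2.7278 = 2016.2872

2016.2872 $/yr


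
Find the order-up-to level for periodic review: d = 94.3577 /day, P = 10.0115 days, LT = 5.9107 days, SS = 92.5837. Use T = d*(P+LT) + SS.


P + LT = 15.9222
d*(P+LT) = 94.3577 * 15.9222 = 1502.3822
T = 1502.3822 + 92.5837 = 1594.9659

1594.9659 units


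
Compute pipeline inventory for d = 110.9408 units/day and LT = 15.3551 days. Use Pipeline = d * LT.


Pipeline = 110.9408 * 15.3551 = 1703.5071

1703.5071 units


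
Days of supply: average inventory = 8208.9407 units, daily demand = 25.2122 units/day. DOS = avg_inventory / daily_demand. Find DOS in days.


DOS = 8208.9407 / 25.2122 = 325.5940

325.5940 days


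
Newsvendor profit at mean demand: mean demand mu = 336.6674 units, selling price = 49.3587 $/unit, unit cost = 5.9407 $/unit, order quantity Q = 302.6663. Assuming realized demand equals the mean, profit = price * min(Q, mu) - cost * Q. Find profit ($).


Sales at mu = min(302.6663, 336.6674) = 302.6663
Revenue = 49.3587 * 302.6663 = 14939.2151
Total cost = 5.9407 * 302.6663 = 1798.0497
Profit = 14939.2151 - 1798.0497 = 13141.1654

13141.1654 $


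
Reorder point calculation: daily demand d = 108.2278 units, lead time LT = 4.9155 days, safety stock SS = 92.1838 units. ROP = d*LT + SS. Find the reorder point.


d*LT = 108.2278 * 4.9155 = 531.9938
ROP = 531.9938 + 92.1838 = 624.1776

624.1776 units


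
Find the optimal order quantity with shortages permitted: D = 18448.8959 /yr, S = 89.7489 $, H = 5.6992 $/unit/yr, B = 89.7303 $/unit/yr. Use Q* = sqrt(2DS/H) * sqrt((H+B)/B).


sqrt(2DS/H) = 762.2682
sqrt((H+B)/B) = 1.0313
Q* = 762.2682 * 1.0313 = 786.1032

786.1032 units


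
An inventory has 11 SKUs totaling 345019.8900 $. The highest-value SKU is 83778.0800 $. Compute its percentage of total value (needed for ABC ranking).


Top item = 83778.0800
Total = 345019.8900
Percentage = 83778.0800 / 345019.8900 * 100 = 24.2821

24.2821%


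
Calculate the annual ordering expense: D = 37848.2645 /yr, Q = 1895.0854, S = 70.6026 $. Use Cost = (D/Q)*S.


Number of orders = D/Q = 19.9718
Cost = 19.9718 * 70.6026 = 1410.0609

1410.0609 $/yr


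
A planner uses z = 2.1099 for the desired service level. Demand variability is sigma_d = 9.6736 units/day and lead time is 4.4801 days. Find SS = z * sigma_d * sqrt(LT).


sqrt(LT) = sqrt(4.4801) = 2.1166
SS = 2.1099 * 9.6736 * 2.1166 = 43.2010

43.2010 units


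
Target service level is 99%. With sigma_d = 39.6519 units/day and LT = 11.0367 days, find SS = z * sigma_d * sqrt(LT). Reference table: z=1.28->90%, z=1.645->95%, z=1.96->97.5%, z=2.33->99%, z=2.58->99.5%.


From the table, SL = 99% corresponds to z = 2.33
sqrt(LT) = sqrt(11.0367) = 3.3222
SS = 2.33 * 39.6519 * 3.3222 = 306.9301

306.9301 units


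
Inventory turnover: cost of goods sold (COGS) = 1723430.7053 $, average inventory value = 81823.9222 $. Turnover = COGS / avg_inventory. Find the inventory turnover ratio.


Turnover = 1723430.7053 / 81823.9222 = 21.0627

21.0627


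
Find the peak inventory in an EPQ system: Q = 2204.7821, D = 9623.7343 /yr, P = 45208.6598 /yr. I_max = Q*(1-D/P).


D/P = 0.2129
1 - D/P = 0.7871
I_max = 2204.7821 * 0.7871 = 1735.4420

1735.4420 units


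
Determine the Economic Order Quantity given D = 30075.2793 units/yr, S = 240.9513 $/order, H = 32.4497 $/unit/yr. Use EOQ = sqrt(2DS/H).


2*D*S = 2 * 30075.2793 * 240.9513 = 14493355.2904
2*D*S/H = 446640.6559
EOQ = sqrt(446640.6559) = 668.3118

668.3118 units


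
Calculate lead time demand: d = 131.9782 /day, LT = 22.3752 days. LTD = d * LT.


LTD = 131.9782 * 22.3752 = 2953.0386

2953.0386 units


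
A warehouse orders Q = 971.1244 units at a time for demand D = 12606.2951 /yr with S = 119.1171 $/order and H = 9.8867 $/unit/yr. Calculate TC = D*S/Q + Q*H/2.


Ordering cost = D*S/Q = 1546.2749
Holding cost = Q*H/2 = 4800.6078
TC = 1546.2749 + 4800.6078 = 6346.8827

6346.8827 $/yr


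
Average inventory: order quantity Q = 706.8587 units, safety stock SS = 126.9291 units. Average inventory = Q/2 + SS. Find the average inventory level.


Q/2 = 353.4293
Avg = 353.4293 + 126.9291 = 480.3585

480.3585 units


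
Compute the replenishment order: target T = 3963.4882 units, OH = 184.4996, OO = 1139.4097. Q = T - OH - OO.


Inventory position = OH + OO = 184.4996 + 1139.4097 = 1323.9093
Q = 3963.4882 - 1323.9093 = 2639.5789

2639.5789 units


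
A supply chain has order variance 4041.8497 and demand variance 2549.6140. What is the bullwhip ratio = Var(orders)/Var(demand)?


BW = 4041.8497 / 2549.6140 = 1.5853

1.5853


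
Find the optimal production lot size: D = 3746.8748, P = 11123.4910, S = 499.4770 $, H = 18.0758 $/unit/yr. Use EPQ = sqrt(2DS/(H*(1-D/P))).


1 - D/P = 1 - 0.3368 = 0.6632
H*(1-D/P) = 11.9871
2DS = 3742955.5690
EPQ = sqrt(312249.0057) = 558.7925

558.7925 units


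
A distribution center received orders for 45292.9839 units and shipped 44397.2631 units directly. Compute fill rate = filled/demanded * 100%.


FR = 44397.2631 / 45292.9839 * 100 = 98.0224

98.0224%


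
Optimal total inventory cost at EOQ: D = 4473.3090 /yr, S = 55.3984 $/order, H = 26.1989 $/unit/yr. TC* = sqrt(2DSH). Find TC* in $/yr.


2*D*S*H = 12984916.8613
TC* = sqrt(12984916.8613) = 3603.4590

3603.4590 $/yr


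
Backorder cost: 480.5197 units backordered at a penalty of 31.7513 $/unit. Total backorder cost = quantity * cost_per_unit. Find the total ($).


Total = 480.5197 * 31.7513 = 15257.1252

15257.1252 $


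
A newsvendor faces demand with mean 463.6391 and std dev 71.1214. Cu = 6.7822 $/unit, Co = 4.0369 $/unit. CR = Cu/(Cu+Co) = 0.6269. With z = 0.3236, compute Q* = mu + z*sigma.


CR = Cu/(Cu+Co) = 6.7822/(6.7822+4.0369) = 0.6269
z = 0.3236
Q* = 463.6391 + 0.3236 * 71.1214 = 486.6540

486.6540 units


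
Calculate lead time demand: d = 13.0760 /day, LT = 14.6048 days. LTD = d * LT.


LTD = 13.0760 * 14.6048 = 190.9724

190.9724 units


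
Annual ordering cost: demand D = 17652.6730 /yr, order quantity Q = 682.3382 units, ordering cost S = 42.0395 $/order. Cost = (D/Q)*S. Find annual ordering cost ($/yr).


Number of orders = D/Q = 25.8709
Cost = 25.8709 * 42.0395 = 1087.5978

1087.5978 $/yr


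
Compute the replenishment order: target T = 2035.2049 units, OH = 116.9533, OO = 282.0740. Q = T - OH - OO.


Inventory position = OH + OO = 116.9533 + 282.0740 = 399.0273
Q = 2035.2049 - 399.0273 = 1636.1776

1636.1776 units


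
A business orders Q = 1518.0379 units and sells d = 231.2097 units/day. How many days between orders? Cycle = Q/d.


Cycle = 1518.0379 / 231.2097 = 6.5656

6.5656 days


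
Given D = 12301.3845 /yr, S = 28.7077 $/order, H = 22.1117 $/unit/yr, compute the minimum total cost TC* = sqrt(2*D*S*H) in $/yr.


2*D*S*H = 15617248.5271
TC* = sqrt(15617248.5271) = 3951.8665

3951.8665 $/yr
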